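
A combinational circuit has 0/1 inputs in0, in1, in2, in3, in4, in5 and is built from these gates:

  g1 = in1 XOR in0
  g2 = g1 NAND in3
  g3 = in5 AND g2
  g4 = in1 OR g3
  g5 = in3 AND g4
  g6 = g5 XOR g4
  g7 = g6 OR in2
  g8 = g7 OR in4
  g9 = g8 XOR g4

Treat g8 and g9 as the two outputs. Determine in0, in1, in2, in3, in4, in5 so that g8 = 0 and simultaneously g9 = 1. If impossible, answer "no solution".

in0=0 in1=0 in2=0 in3=1 in4=0 in5=1

Check with in0=0 in1=0 in2=0 in3=1 in4=0 in5=1:
g1 = in1 XOR in0 = 0 XOR 0 = 0
g2 = g1 NAND in3 = 0 NAND 1 = 1
g3 = in5 AND g2 = 1 AND 1 = 1
g4 = in1 OR g3 = 0 OR 1 = 1
g5 = in3 AND g4 = 1 AND 1 = 1
g6 = g5 XOR g4 = 1 XOR 1 = 0
g7 = g6 OR in2 = 0 OR 0 = 0
g8 = g7 OR in4 = 0 OR 0 = 0
g9 = g8 XOR g4 = 0 XOR 1 = 1
So g8 = 0 and g9 = 1.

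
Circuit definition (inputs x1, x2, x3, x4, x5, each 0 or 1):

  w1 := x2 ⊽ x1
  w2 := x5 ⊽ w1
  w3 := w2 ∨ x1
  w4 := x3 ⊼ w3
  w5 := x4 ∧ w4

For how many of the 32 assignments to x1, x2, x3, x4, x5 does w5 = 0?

21

w5 = x4 ∧ w4 must be 0, so at least one of x4, w4 is 0.
Enumerating the 32 input combinations, 21 give w5 = 0 and 11 give w5 = 1.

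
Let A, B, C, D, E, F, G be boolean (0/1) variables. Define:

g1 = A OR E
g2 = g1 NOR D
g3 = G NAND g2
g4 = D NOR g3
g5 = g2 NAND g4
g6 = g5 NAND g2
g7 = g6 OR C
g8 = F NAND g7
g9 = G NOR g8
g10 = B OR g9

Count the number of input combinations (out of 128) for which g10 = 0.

g10 = B OR g9 must be 0, so both B = 0 and g9 = 0.
g9 = G NOR g8 must be 0, so at least one of G, g8 is 1.
Enumerating the 128 input combinations, 49 give g10 = 0 and 79 give g10 = 1.

49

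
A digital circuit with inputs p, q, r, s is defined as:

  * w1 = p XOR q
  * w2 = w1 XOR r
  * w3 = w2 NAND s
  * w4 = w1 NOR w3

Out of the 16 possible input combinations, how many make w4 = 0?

w4 = w1 NOR w3 must be 0, so at least one of w1, w3 is 1.
Enumerating the 16 input combinations, 14 give w4 = 0 and 2 give w4 = 1.

14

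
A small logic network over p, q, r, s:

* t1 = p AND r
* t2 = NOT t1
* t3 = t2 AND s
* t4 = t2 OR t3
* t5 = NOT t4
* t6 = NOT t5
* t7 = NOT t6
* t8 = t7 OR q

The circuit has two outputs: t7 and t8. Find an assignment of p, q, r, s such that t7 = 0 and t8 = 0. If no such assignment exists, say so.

p=1, q=0, r=0, s=0

Check with p=1, q=0, r=0, s=0:
t1 = p AND r = 1 AND 0 = 0
t2 = NOT t1 = NOT 0 = 1
t3 = t2 AND s = 1 AND 0 = 0
t4 = t2 OR t3 = 1 OR 0 = 1
t5 = NOT t4 = NOT 1 = 0
t6 = NOT t5 = NOT 0 = 1
t7 = NOT t6 = NOT 1 = 0
t8 = t7 OR q = 0 OR 0 = 0
So t7 = 0 and t8 = 0.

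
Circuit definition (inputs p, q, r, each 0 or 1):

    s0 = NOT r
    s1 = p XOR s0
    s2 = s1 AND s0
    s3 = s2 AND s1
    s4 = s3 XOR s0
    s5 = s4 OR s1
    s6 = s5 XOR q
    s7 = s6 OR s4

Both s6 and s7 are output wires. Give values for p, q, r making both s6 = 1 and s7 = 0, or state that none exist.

no solution exists

Across all 8 input combinations, none give both s6 = 1 and s7 = 0.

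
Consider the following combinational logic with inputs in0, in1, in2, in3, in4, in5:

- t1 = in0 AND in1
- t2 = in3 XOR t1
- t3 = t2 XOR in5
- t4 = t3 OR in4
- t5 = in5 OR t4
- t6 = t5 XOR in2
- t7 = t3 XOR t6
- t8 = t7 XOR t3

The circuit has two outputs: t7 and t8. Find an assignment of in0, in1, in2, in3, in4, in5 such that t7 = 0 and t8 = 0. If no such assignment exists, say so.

in0=0 in1=1 in2=1 in3=0 in4=1 in5=0

Check with in0=0 in1=1 in2=1 in3=0 in4=1 in5=0:
t1 = in0 AND in1 = 0 AND 1 = 0
t2 = in3 XOR t1 = 0 XOR 0 = 0
t3 = t2 XOR in5 = 0 XOR 0 = 0
t4 = t3 OR in4 = 0 OR 1 = 1
t5 = in5 OR t4 = 0 OR 1 = 1
t6 = t5 XOR in2 = 1 XOR 1 = 0
t7 = t3 XOR t6 = 0 XOR 0 = 0
t8 = t7 XOR t3 = 0 XOR 0 = 0
So t7 = 0 and t8 = 0.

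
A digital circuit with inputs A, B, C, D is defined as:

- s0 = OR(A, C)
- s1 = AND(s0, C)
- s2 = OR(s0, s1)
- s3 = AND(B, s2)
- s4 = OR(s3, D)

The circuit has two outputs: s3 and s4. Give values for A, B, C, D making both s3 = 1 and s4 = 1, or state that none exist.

Check with A=1, B=1, C=1, D=1:
s0 = OR(A, C) = OR(1, 1) = 1
s1 = AND(s0, C) = AND(1, 1) = 1
s2 = OR(s0, s1) = OR(1, 1) = 1
s3 = AND(B, s2) = AND(1, 1) = 1
s4 = OR(s3, D) = OR(1, 1) = 1
So s3 = 1 and s4 = 1.

A=1, B=1, C=1, D=1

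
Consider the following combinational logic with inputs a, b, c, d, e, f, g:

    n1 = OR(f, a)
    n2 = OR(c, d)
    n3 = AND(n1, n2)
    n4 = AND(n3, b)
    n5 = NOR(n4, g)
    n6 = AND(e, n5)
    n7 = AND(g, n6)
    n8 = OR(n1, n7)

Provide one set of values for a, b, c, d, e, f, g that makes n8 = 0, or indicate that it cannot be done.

a=0, b=0, c=1, d=1, e=1, f=0, g=1

n8 = OR(n1, n7) must be 0, so both n1 = 0 and n7 = 0.
n1 = OR(f, a) must be 0, so both f = 0 and a = 0.
n7 = AND(g, n6) must be 0, so at least one of g, n6 is 0.
Check with a=0, b=0, c=1, d=1, e=1, f=0, g=1:
n1 = OR(f, a) = OR(0, 0) = 0
n2 = OR(c, d) = OR(1, 1) = 1
n3 = AND(n1, n2) = AND(0, 1) = 0
n4 = AND(n3, b) = AND(0, 0) = 0
n5 = NOR(n4, g) = NOR(0, 1) = 0
n6 = AND(e, n5) = AND(1, 0) = 0
n7 = AND(g, n6) = AND(1, 0) = 0
n8 = OR(n1, n7) = OR(0, 0) = 0
So n8 = 0 as required.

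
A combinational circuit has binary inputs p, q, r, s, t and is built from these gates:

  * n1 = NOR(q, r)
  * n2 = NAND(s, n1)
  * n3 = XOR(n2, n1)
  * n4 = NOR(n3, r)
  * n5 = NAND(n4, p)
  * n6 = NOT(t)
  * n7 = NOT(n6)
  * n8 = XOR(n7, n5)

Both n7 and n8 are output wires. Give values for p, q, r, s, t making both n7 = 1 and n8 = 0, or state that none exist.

p=0, q=1, r=0, s=0, t=1

Check with p=0, q=1, r=0, s=0, t=1:
n1 = NOR(q, r) = NOR(1, 0) = 0
n2 = NAND(s, n1) = NAND(0, 0) = 1
n3 = XOR(n2, n1) = XOR(1, 0) = 1
n4 = NOR(n3, r) = NOR(1, 0) = 0
n5 = NAND(n4, p) = NAND(0, 0) = 1
n6 = NOT(t) = NOT 1 = 0
n7 = NOT(n6) = NOT 0 = 1
n8 = XOR(n7, n5) = XOR(1, 1) = 0
So n7 = 1 and n8 = 0.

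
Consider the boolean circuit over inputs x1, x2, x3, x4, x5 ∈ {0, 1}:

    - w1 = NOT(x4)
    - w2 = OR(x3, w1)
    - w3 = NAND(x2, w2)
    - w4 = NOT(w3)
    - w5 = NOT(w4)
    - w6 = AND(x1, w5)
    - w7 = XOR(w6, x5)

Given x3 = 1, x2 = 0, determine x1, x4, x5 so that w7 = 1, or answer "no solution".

Check with x3 = 1, x2 = 0 and x1=0, x4=0, x5=1:
w1 = NOT(x4) = NOT 0 = 1
w2 = OR(x3, w1) = OR(1, 1) = 1
w3 = NAND(x2, w2) = NAND(0, 1) = 1
w4 = NOT(w3) = NOT 1 = 0
w5 = NOT(w4) = NOT 0 = 1
w6 = AND(x1, w5) = AND(0, 1) = 0
w7 = XOR(w6, x5) = XOR(0, 1) = 1
So w7 = 1.

x1=0 x4=0 x5=1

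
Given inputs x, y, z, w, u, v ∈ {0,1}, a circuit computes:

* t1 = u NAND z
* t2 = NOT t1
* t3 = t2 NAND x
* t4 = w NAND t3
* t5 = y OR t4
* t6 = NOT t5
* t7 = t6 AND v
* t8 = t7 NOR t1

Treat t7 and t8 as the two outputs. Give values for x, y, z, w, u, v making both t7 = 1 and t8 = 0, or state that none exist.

Check with x=1, y=0, z=1, w=1, u=0, v=1:
t1 = u NAND z = 0 NAND 1 = 1
t2 = NOT t1 = NOT 1 = 0
t3 = t2 NAND x = 0 NAND 1 = 1
t4 = w NAND t3 = 1 NAND 1 = 0
t5 = y OR t4 = 0 OR 0 = 0
t6 = NOT t5 = NOT 0 = 1
t7 = t6 AND v = 1 AND 1 = 1
t8 = t7 NOR t1 = 1 NOR 1 = 0
So t7 = 1 and t8 = 0.

x=1, y=0, z=1, w=1, u=0, v=1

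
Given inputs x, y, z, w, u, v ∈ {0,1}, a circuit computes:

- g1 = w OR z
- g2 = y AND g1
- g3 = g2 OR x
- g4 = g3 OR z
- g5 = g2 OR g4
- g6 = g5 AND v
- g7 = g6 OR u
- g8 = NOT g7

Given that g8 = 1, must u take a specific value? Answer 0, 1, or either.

0

g8 = NOT g7 must be 1, so g7 = 0.
g7 = g6 OR u must be 0, so both g6 = 0 and u = 0.
Every assignment with g8 = 1 has u = 0; there are 19 such assignment(s).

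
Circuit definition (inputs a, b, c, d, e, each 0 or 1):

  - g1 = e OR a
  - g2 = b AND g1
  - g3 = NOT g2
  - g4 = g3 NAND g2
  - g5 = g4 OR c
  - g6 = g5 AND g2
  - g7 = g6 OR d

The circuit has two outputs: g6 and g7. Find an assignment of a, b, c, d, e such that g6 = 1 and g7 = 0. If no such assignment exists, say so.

no solution exists

Across all 32 input combinations, none give both g6 = 1 and g7 = 0.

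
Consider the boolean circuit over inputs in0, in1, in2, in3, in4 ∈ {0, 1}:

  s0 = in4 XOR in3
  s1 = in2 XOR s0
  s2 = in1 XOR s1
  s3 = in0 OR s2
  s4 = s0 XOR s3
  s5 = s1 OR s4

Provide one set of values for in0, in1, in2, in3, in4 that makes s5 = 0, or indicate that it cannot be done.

in0=1, in1=1, in2=1, in3=1, in4=0

Check with in0=1, in1=1, in2=1, in3=1, in4=0:
s0 = in4 XOR in3 = 0 XOR 1 = 1
s1 = in2 XOR s0 = 1 XOR 1 = 0
s2 = in1 XOR s1 = 1 XOR 0 = 1
s3 = in0 OR s2 = 1 OR 1 = 1
s4 = s0 XOR s3 = 1 XOR 1 = 0
s5 = s1 OR s4 = 0 OR 0 = 0
So s5 = 0 as required.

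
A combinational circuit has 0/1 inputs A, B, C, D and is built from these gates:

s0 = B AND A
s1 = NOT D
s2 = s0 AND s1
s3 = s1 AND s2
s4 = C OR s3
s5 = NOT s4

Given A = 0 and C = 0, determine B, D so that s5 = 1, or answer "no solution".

s5 = NOT s4 must be 1, so s4 = 0.
Check with A = 0 and C = 0 and B=1, D=0:
s0 = B AND A = 1 AND 0 = 0
s1 = NOT D = NOT 0 = 1
s2 = s0 AND s1 = 0 AND 1 = 0
s3 = s1 AND s2 = 1 AND 0 = 0
s4 = C OR s3 = 0 OR 0 = 0
s5 = NOT s4 = NOT 0 = 1
So s5 = 1.

B=1, D=0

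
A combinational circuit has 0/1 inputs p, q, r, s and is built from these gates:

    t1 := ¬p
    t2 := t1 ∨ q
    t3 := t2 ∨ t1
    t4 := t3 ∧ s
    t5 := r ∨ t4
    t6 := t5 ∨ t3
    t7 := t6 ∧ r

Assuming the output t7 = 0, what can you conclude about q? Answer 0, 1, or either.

either

Both values of q occur among assignments with t7 = 0:
  q=0: p=0, q=0, r=0, s=0
  q=1: p=0, q=1, r=0, s=0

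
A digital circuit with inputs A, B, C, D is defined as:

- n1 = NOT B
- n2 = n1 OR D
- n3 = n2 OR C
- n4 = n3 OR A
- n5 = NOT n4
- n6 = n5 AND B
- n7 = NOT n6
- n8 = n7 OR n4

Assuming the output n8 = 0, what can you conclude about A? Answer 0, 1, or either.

0

n8 = n7 OR n4 must be 0, so both n7 = 0 and n4 = 0.
Every assignment with n8 = 0 has A = 0; there are 1 such assignment(s).
  A=0, B=1, C=0, D=0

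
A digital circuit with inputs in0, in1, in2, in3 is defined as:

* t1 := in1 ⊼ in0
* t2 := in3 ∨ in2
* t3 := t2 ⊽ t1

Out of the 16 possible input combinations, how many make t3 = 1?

1

t3 = t2 ⊽ t1 must be 1, so both t2 = 0 and t1 = 0.
t2 = in3 ∨ in2 must be 0, so both in3 = 0 and in2 = 0.
Satisfying assignments:
  in0=1, in1=1, in2=0, in3=0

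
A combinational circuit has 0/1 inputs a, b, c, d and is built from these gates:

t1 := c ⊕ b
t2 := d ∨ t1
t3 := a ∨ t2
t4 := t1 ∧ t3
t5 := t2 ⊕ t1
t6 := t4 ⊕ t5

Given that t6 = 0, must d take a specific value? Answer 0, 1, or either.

t6 = t4 ⊕ t5 must be 0, so t4 and t5 are equal.
Every assignment with t6 = 0 has d = 0; there are 4 such assignment(s).
  a=0, b=0, c=0, d=0
  a=0, b=1, c=1, d=0
  a=1, b=0, c=0, d=0
  a=1, b=1, c=1, d=0

0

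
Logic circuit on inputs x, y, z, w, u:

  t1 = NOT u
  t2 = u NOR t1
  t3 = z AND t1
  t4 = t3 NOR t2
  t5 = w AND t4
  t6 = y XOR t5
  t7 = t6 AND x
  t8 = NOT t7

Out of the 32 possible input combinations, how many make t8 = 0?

8

t8 = NOT t7 must be 0, so t7 = 1.
Enumerating the 32 input combinations, 8 give t8 = 0 and 24 give t8 = 1.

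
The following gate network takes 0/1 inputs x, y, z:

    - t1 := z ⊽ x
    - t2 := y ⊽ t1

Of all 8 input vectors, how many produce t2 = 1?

t2 = y ⊽ t1 must be 1, so both y = 0 and t1 = 0.
t1 = z ⊽ x must be 0, so at least one of z, x is 1.
Satisfying assignments:
  x=0, y=0, z=1
  x=1, y=0, z=0
  x=1, y=0, z=1

3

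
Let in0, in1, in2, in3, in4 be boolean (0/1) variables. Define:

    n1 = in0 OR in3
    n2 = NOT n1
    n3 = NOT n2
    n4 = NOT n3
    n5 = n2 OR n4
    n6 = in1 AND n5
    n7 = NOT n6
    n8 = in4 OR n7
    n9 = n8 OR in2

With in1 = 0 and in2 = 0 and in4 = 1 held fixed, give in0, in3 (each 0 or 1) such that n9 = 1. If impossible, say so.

in0=1, in3=0

Check with in1 = 0 and in2 = 0 and in4 = 1 and in0=1, in3=0:
n1 = in0 OR in3 = 1 OR 0 = 1
n2 = NOT n1 = NOT 1 = 0
n3 = NOT n2 = NOT 0 = 1
n4 = NOT n3 = NOT 1 = 0
n5 = n2 OR n4 = 0 OR 0 = 0
n6 = in1 AND n5 = 0 AND 0 = 0
n7 = NOT n6 = NOT 0 = 1
n8 = in4 OR n7 = 1 OR 1 = 1
n9 = n8 OR in2 = 1 OR 0 = 1
So n9 = 1.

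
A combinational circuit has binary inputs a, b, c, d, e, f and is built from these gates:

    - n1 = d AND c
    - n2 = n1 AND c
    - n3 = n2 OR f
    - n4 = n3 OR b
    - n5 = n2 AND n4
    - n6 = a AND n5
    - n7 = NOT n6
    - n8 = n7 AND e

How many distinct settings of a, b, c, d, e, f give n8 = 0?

36

n8 = n7 AND e must be 0, so at least one of n7, e is 0.
Enumerating the 64 input combinations, 36 give n8 = 0 and 28 give n8 = 1.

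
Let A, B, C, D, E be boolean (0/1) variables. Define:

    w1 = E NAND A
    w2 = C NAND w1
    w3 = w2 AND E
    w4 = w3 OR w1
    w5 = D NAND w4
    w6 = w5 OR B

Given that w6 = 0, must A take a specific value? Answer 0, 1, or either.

Both values of A occur among assignments with w6 = 0:
  A=0: A=0, B=0, C=0, D=1, E=0
  A=1: A=1, B=0, C=0, D=1, E=0

either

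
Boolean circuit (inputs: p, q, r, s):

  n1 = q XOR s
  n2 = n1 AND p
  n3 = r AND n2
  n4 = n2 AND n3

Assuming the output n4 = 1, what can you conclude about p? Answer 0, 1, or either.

n4 = n2 AND n3 must be 1, so both n2 = 1 and n3 = 1.
Every assignment with n4 = 1 has p = 1; there are 2 such assignment(s).
  p=1, q=0, r=1, s=1
  p=1, q=1, r=1, s=0

1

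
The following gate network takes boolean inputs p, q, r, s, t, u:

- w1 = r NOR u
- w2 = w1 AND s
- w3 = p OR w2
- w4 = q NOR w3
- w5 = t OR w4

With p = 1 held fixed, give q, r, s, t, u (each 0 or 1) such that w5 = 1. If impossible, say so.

q=0, r=1, s=1, t=1, u=0

w5 = t OR w4 must be 1, so at least one of t, w4 is 1.
Check with p = 1 and q=0, r=1, s=1, t=1, u=0:
w1 = r NOR u = 1 NOR 0 = 0
w2 = w1 AND s = 0 AND 1 = 0
w3 = p OR w2 = 1 OR 0 = 1
w4 = q NOR w3 = 0 NOR 1 = 0
w5 = t OR w4 = 1 OR 0 = 1
So w5 = 1.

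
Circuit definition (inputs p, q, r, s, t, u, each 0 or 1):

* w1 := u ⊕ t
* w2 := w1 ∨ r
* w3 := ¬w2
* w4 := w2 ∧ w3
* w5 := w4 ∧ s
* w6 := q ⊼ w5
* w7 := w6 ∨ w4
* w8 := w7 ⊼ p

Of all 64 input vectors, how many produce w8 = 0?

w8 = w7 ⊼ p must be 0, so both w7 = 1 and p = 1.
w7 = w6 ∨ w4 must be 1, so at least one of w6, w4 is 1.
Enumerating the 64 input combinations, 32 give w8 = 0 and 32 give w8 = 1.

32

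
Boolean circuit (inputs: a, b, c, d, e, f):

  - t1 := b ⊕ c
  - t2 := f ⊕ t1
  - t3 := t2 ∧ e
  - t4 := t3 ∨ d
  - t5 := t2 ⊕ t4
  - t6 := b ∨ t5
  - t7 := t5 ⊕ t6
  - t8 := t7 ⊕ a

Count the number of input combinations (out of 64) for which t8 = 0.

t8 = t7 ⊕ a must be 0, so t7 and a are equal.
Enumerating the 64 input combinations, 32 give t8 = 0 and 32 give t8 = 1.

32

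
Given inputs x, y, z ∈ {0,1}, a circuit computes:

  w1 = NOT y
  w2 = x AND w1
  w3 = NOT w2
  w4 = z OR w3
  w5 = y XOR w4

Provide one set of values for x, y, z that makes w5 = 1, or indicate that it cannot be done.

x=0 y=0 z=0

w5 = y XOR w4 must be 1, so y and w4 differ.
Check with x=0 y=0 z=0:
w1 = NOT y = NOT 0 = 1
w2 = x AND w1 = 0 AND 1 = 0
w3 = NOT w2 = NOT 0 = 1
w4 = z OR w3 = 0 OR 1 = 1
w5 = y XOR w4 = 0 XOR 1 = 1
So w5 = 1 as required.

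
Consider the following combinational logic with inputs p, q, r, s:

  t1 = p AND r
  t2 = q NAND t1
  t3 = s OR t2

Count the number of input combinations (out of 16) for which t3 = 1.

t3 = s OR t2 must be 1, so at least one of s, t2 is 1.
Enumerating the 16 input combinations, 15 give t3 = 1 and 1 give t3 = 0.

15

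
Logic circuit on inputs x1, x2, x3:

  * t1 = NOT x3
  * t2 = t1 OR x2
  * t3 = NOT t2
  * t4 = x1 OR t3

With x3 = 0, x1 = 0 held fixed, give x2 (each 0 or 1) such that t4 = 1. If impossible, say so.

no solution exists

With x3 = 0, x1 = 0 fixed, none of the 2 settings of x2 give t4 = 1.
For example, with x2=0:
t1 = NOT x3 = NOT 0 = 1
t2 = t1 OR x2 = 1 OR 0 = 1
t3 = NOT t2 = NOT 1 = 0
t4 = x1 OR t3 = 0 OR 0 = 0
giving t4 = 0 ≠ 1.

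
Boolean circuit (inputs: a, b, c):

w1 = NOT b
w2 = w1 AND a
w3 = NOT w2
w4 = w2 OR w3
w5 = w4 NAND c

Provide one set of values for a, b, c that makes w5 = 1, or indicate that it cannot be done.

w5 = w4 NAND c must be 1, so at least one of w4, c is 0.
Check with a=0, b=1, c=0:
w1 = NOT b = NOT 1 = 0
w2 = w1 AND a = 0 AND 0 = 0
w3 = NOT w2 = NOT 0 = 1
w4 = w2 OR w3 = 0 OR 1 = 1
w5 = w4 NAND c = 1 NAND 0 = 1
So w5 = 1 as required.

a=0, b=1, c=0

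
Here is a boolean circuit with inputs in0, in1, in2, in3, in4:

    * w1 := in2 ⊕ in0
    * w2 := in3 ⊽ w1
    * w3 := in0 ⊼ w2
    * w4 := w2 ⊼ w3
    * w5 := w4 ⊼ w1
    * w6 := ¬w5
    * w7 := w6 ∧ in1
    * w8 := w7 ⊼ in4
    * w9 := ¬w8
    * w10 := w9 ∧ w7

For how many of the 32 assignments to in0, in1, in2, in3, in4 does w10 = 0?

28

w10 = w9 ∧ w7 must be 0, so at least one of w9, w7 is 0.
Enumerating the 32 input combinations, 28 give w10 = 0 and 4 give w10 = 1.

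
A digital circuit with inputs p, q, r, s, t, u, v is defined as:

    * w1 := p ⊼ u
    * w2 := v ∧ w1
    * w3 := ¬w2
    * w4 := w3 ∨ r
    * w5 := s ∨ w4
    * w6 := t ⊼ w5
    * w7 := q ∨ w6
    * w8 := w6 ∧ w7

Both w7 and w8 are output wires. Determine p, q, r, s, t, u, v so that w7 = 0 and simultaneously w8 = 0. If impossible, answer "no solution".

p=0, q=0, r=0, s=0, t=1, u=0, v=0

Check with p=0, q=0, r=0, s=0, t=1, u=0, v=0:
w1 = p ⊼ u = 0 ⊼ 0 = 1
w2 = v ∧ w1 = 0 ∧ 1 = 0
w3 = ¬w2 = ¬0 = 1
w4 = w3 ∨ r = 1 ∨ 0 = 1
w5 = s ∨ w4 = 0 ∨ 1 = 1
w6 = t ⊼ w5 = 1 ⊼ 1 = 0
w7 = q ∨ w6 = 0 ∨ 0 = 0
w8 = w6 ∧ w7 = 0 ∧ 0 = 0
So w7 = 0 and w8 = 0.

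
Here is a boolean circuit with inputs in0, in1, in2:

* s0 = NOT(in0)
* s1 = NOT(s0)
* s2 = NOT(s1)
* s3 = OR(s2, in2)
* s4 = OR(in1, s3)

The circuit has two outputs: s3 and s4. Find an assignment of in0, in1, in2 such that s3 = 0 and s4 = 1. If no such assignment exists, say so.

in0=1, in1=1, in2=0

Check with in0=1, in1=1, in2=0:
s0 = NOT(in0) = NOT 1 = 0
s1 = NOT(s0) = NOT 0 = 1
s2 = NOT(s1) = NOT 1 = 0
s3 = OR(s2, in2) = OR(0, 0) = 0
s4 = OR(in1, s3) = OR(1, 0) = 1
So s3 = 0 and s4 = 1.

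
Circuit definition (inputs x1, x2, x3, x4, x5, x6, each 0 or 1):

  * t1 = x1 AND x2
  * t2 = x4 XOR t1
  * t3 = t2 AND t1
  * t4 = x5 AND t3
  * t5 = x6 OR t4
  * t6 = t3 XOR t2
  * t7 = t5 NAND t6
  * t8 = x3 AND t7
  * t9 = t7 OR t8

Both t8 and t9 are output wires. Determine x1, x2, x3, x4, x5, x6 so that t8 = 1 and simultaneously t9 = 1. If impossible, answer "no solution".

Check with x1=1, x2=1, x3=1, x4=1, x5=0, x6=1:
t1 = x1 AND x2 = 1 AND 1 = 1
t2 = x4 XOR t1 = 1 XOR 1 = 0
t3 = t2 AND t1 = 0 AND 1 = 0
t4 = x5 AND t3 = 0 AND 0 = 0
t5 = x6 OR t4 = 1 OR 0 = 1
t6 = t3 XOR t2 = 0 XOR 0 = 0
t7 = t5 NAND t6 = 1 NAND 0 = 1
t8 = x3 AND t7 = 1 AND 1 = 1
t9 = t7 OR t8 = 1 OR 1 = 1
So t8 = 1 and t9 = 1.

x1=1, x2=1, x3=1, x4=1, x5=0, x6=1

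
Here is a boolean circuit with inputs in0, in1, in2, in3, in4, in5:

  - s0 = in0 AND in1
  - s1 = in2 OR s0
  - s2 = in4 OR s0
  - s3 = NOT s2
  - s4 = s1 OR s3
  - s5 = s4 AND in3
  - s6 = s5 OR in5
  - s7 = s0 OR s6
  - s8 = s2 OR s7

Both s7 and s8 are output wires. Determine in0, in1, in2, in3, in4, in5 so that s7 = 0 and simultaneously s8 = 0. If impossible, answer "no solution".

in0=0, in1=1, in2=0, in3=0, in4=0, in5=0

Check with in0=0, in1=1, in2=0, in3=0, in4=0, in5=0:
s0 = in0 AND in1 = 0 AND 1 = 0
s1 = in2 OR s0 = 0 OR 0 = 0
s2 = in4 OR s0 = 0 OR 0 = 0
s3 = NOT s2 = NOT 0 = 1
s4 = s1 OR s3 = 0 OR 1 = 1
s5 = s4 AND in3 = 1 AND 0 = 0
s6 = s5 OR in5 = 0 OR 0 = 0
s7 = s0 OR s6 = 0 OR 0 = 0
s8 = s2 OR s7 = 0 OR 0 = 0
So s7 = 0 and s8 = 0.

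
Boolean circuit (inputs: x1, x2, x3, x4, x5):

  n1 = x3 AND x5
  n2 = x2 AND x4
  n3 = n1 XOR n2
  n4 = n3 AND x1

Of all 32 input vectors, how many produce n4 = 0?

n4 = n3 AND x1 must be 0, so at least one of n3, x1 is 0.
Enumerating the 32 input combinations, 26 give n4 = 0 and 6 give n4 = 1.

26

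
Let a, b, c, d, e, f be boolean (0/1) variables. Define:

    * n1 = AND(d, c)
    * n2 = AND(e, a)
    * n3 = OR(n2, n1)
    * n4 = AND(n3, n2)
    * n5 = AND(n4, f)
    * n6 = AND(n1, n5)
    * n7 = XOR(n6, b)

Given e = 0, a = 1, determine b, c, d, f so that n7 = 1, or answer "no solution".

n7 = XOR(n6, b) must be 1, so n6 and b differ.
Check with e = 0, a = 1 and b=1, c=1, d=1, f=0:
n1 = AND(d, c) = AND(1, 1) = 1
n2 = AND(e, a) = AND(0, 1) = 0
n3 = OR(n2, n1) = OR(0, 1) = 1
n4 = AND(n3, n2) = AND(1, 0) = 0
n5 = AND(n4, f) = AND(0, 0) = 0
n6 = AND(n1, n5) = AND(1, 0) = 0
n7 = XOR(n6, b) = XOR(0, 1) = 1
So n7 = 1.

b=1, c=1, d=1, f=0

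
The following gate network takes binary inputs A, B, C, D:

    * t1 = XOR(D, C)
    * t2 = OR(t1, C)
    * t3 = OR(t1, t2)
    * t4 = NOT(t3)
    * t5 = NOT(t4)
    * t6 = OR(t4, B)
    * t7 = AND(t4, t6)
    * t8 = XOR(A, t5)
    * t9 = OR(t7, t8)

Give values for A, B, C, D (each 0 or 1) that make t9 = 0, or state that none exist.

t9 = OR(t7, t8) must be 0, so both t7 = 0 and t8 = 0.
t7 = AND(t4, t6) must be 0, so at least one of t4, t6 is 0.
Check with A=1, B=0, C=1, D=1:
t1 = XOR(D, C) = XOR(1, 1) = 0
t2 = OR(t1, C) = OR(0, 1) = 1
t3 = OR(t1, t2) = OR(0, 1) = 1
t4 = NOT(t3) = NOT 1 = 0
t5 = NOT(t4) = NOT 0 = 1
t6 = OR(t4, B) = OR(0, 0) = 0
t7 = AND(t4, t6) = AND(0, 0) = 0
t8 = XOR(A, t5) = XOR(1, 1) = 0
t9 = OR(t7, t8) = OR(0, 0) = 0
So t9 = 0 as required.

A=1, B=0, C=1, D=1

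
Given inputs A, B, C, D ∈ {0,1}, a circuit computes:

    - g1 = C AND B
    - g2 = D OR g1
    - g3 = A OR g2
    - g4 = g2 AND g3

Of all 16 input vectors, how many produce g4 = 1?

10

g4 = g2 AND g3 must be 1, so both g2 = 1 and g3 = 1.
g2 = D OR g1 must be 1, so at least one of D, g1 is 1.
g3 = A OR g2 must be 1, so at least one of A, g2 is 1.
Enumerating the 16 input combinations, 10 give g4 = 1 and 6 give g4 = 0.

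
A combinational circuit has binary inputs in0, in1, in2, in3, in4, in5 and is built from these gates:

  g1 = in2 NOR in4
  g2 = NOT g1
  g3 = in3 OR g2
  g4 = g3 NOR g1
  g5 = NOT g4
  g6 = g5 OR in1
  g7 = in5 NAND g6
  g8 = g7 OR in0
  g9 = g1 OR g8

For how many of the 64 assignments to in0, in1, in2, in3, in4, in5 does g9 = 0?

g9 = g1 OR g8 must be 0, so both g1 = 0 and g8 = 0.
g1 = in2 NOR in4 must be 0, so at least one of in2, in4 is 1.
g8 = g7 OR in0 must be 0, so both g7 = 0 and in0 = 0.
Enumerating the 64 input combinations, 12 give g9 = 0 and 52 give g9 = 1.

12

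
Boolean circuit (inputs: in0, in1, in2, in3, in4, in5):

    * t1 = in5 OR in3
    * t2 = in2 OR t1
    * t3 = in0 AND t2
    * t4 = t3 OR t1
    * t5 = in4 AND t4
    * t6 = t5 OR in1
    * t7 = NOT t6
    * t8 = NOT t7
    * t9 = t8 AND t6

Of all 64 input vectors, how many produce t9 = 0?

t9 = t8 AND t6 must be 0, so at least one of t8, t6 is 0.
Enumerating the 64 input combinations, 19 give t9 = 0 and 45 give t9 = 1.

19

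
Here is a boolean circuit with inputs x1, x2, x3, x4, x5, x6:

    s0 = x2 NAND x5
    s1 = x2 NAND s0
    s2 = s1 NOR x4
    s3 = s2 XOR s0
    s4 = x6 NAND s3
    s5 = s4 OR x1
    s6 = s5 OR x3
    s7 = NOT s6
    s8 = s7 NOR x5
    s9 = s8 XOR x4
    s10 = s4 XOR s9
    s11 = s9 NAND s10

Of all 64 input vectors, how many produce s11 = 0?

9

s11 = s9 NAND s10 must be 0, so both s9 = 1 and s10 = 1.
s9 = s8 XOR x4 must be 1, so s8 and x4 differ.
s10 = s4 XOR s9 must be 1, so s4 and s9 differ.
Enumerating the 64 input combinations, 9 give s11 = 0 and 55 give s11 = 1.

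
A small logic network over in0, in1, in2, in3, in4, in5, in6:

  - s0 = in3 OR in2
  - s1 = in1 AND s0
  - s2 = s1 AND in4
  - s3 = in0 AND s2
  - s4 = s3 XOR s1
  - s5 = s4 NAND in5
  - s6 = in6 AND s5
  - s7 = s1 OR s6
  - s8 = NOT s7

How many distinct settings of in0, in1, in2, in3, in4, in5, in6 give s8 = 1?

40

s8 = NOT s7 must be 1, so s7 = 0.
s7 = s1 OR s6 must be 0, so both s1 = 0 and s6 = 0.
s1 = in1 AND s0 must be 0, so at least one of in1, s0 is 0.
Enumerating the 128 input combinations, 40 give s8 = 1 and 88 give s8 = 0.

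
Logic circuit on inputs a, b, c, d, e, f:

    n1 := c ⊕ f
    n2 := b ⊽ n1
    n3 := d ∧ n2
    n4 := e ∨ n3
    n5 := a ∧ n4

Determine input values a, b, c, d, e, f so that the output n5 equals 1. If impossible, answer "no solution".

a=1 b=1 c=1 d=0 e=1 f=1

n5 = a ∧ n4 must be 1, so both a = 1 and n4 = 1.
n4 = e ∨ n3 must be 1, so at least one of e, n3 is 1.
Check with a=1 b=1 c=1 d=0 e=1 f=1:
n1 = c ⊕ f = 1 ⊕ 1 = 0
n2 = b ⊽ n1 = 1 ⊽ 0 = 0
n3 = d ∧ n2 = 0 ∧ 0 = 0
n4 = e ∨ n3 = 1 ∨ 0 = 1
n5 = a ∧ n4 = 1 ∧ 1 = 1
So n5 = 1 as required.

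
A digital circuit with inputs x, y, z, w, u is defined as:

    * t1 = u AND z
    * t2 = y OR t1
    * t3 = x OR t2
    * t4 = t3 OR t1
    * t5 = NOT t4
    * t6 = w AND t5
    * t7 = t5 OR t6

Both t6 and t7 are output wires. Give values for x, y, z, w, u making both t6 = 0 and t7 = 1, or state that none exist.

x=0, y=0, z=0, w=0, u=0

Check with x=0, y=0, z=0, w=0, u=0:
t1 = u AND z = 0 AND 0 = 0
t2 = y OR t1 = 0 OR 0 = 0
t3 = x OR t2 = 0 OR 0 = 0
t4 = t3 OR t1 = 0 OR 0 = 0
t5 = NOT t4 = NOT 0 = 1
t6 = w AND t5 = 0 AND 1 = 0
t7 = t5 OR t6 = 1 OR 0 = 1
So t6 = 0 and t7 = 1.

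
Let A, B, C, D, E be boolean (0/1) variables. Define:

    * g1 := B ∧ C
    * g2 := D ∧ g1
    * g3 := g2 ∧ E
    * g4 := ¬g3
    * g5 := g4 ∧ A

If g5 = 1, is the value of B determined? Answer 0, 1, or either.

either

Both values of B occur among assignments with g5 = 1:
  B=0: A=1, B=0, C=0, D=0, E=0
  B=1: A=1, B=1, C=0, D=0, E=0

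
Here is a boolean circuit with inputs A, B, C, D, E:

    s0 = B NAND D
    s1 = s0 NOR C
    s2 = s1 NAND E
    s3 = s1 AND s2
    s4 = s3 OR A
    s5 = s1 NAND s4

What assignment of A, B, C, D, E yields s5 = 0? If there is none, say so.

s5 = s1 NAND s4 must be 0, so both s1 = 1 and s4 = 1.
Check with A=0 B=1 C=0 D=1 E=0:
s0 = B NAND D = 1 NAND 1 = 0
s1 = s0 NOR C = 0 NOR 0 = 1
s2 = s1 NAND E = 1 NAND 0 = 1
s3 = s1 AND s2 = 1 AND 1 = 1
s4 = s3 OR A = 1 OR 0 = 1
s5 = s1 NAND s4 = 1 NAND 1 = 0
So s5 = 0 as required.

A=0 B=1 C=0 D=1 E=0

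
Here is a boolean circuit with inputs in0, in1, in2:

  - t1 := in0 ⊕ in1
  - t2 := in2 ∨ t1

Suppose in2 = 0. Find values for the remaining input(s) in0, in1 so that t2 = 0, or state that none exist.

t2 = in2 ∨ t1 must be 0, so both in2 = 0 and t1 = 0.
Check with in2 = 0 and in0=1, in1=1:
t1 = in0 ⊕ in1 = 1 ⊕ 1 = 0
t2 = in2 ∨ t1 = 0 ∨ 0 = 0
So t2 = 0.

in0=1, in1=1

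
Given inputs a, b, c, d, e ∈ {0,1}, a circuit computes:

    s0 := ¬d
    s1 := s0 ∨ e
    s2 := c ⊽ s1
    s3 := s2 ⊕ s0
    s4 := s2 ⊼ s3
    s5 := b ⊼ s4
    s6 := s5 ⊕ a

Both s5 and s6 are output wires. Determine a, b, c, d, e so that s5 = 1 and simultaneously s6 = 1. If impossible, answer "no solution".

a=0 b=0 c=0 d=0 e=0

Check with a=0 b=0 c=0 d=0 e=0:
s0 = ¬d = ¬0 = 1
s1 = s0 ∨ e = 1 ∨ 0 = 1
s2 = c ⊽ s1 = 0 ⊽ 1 = 0
s3 = s2 ⊕ s0 = 0 ⊕ 1 = 1
s4 = s2 ⊼ s3 = 0 ⊼ 1 = 1
s5 = b ⊼ s4 = 0 ⊼ 1 = 1
s6 = s5 ⊕ a = 1 ⊕ 0 = 1
So s5 = 1 and s6 = 1.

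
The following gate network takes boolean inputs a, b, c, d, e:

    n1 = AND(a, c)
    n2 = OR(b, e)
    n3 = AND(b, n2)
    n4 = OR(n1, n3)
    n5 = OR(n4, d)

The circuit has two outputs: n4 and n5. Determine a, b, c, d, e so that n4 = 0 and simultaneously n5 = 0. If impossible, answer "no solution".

a=0 b=0 c=0 d=0 e=1

Check with a=0 b=0 c=0 d=0 e=1:
n1 = AND(a, c) = AND(0, 0) = 0
n2 = OR(b, e) = OR(0, 1) = 1
n3 = AND(b, n2) = AND(0, 1) = 0
n4 = OR(n1, n3) = OR(0, 0) = 0
n5 = OR(n4, d) = OR(0, 0) = 0
So n4 = 0 and n5 = 0.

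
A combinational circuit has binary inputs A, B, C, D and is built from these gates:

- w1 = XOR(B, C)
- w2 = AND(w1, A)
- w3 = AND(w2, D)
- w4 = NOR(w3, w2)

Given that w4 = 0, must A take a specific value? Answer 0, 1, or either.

w4 = NOR(w3, w2) must be 0, so at least one of w3, w2 is 1.
Every assignment with w4 = 0 has A = 1; there are 4 such assignment(s).
  A=1, B=0, C=1, D=0
  A=1, B=0, C=1, D=1
  A=1, B=1, C=0, D=0
  A=1, B=1, C=0, D=1

1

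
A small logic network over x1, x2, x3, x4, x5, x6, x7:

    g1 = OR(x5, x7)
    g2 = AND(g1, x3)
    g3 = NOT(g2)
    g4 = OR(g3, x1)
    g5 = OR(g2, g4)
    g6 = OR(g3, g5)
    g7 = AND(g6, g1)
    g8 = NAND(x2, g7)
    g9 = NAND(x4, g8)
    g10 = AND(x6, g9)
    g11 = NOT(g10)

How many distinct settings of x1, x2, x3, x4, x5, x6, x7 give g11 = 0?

44

g11 = NOT(g10) must be 0, so g10 = 1.
g10 = AND(x6, g9) must be 1, so both x6 = 1 and g9 = 1.
g9 = NAND(x4, g8) must be 1, so at least one of x4, g8 is 0.
Enumerating the 128 input combinations, 44 give g11 = 0 and 84 give g11 = 1.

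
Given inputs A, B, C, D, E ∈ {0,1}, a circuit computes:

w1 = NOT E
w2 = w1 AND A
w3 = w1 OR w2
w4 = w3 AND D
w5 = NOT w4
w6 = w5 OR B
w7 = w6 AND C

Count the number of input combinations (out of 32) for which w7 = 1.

w7 = w6 AND C must be 1, so both w6 = 1 and C = 1.
w6 = w5 OR B must be 1, so at least one of w5, B is 1.
Enumerating the 32 input combinations, 14 give w7 = 1 and 18 give w7 = 0.

14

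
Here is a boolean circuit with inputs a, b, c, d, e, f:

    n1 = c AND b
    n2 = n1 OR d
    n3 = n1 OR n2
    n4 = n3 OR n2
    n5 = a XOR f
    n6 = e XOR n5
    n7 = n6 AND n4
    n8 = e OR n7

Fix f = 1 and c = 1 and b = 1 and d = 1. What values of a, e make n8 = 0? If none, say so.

a=1, e=0

n8 = e OR n7 must be 0, so both e = 0 and n7 = 0.
n7 = n6 AND n4 must be 0, so at least one of n6, n4 is 0.
Check with f = 1 and c = 1 and b = 1 and d = 1 and a=1, e=0:
n1 = c AND b = 1 AND 1 = 1
n2 = n1 OR d = 1 OR 1 = 1
n3 = n1 OR n2 = 1 OR 1 = 1
n4 = n3 OR n2 = 1 OR 1 = 1
n5 = a XOR f = 1 XOR 1 = 0
n6 = e XOR n5 = 0 XOR 0 = 0
n7 = n6 AND n4 = 0 AND 1 = 0
n8 = e OR n7 = 0 OR 0 = 0
So n8 = 0.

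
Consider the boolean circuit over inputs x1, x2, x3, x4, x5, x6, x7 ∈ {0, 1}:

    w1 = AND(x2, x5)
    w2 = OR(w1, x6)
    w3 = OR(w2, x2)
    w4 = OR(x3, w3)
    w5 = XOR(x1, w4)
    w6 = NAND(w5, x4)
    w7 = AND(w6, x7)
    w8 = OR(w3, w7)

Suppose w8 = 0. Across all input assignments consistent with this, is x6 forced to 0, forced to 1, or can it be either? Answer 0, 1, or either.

w8 = OR(w3, w7) must be 0, so both w3 = 0 and w7 = 0.
w3 = OR(w2, x2) must be 0, so both w2 = 0 and x2 = 0.
w7 = AND(w6, x7) must be 0, so at least one of w6, x7 is 0.
Every assignment with w8 = 0 has x6 = 0; there are 20 such assignment(s).

0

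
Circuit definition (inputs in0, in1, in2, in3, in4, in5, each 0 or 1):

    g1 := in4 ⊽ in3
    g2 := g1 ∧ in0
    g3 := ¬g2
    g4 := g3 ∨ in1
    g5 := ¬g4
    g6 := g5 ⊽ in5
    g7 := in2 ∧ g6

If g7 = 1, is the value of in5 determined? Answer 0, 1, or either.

g7 = in2 ∧ g6 must be 1, so both in2 = 1 and g6 = 1.
g6 = g5 ⊽ in5 must be 1, so both g5 = 0 and in5 = 0.
g5 = ¬g4 must be 0, so g4 = 1.
Every assignment with g7 = 1 has in5 = 0; there are 15 such assignment(s).

0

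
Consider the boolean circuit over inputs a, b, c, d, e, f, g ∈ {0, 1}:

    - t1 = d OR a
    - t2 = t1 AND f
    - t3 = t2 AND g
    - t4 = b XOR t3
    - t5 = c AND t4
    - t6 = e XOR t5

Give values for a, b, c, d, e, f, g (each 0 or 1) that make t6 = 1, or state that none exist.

t6 = e XOR t5 must be 1, so e and t5 differ.
Check with a=0, b=0, c=0, d=1, e=1, f=0, g=1:
t1 = d OR a = 1 OR 0 = 1
t2 = t1 AND f = 1 AND 0 = 0
t3 = t2 AND g = 0 AND 1 = 0
t4 = b XOR t3 = 0 XOR 0 = 0
t5 = c AND t4 = 0 AND 0 = 0
t6 = e XOR t5 = 1 XOR 0 = 1
So t6 = 1 as required.

a=0, b=0, c=0, d=1, e=1, f=0, g=1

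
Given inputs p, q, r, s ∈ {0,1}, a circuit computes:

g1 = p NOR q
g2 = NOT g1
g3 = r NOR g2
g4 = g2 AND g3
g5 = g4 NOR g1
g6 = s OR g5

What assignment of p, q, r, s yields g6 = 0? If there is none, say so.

g6 = s OR g5 must be 0, so both s = 0 and g5 = 0.
Check with p=0, q=0, r=1, s=0:
g1 = p NOR q = 0 NOR 0 = 1
g2 = NOT g1 = NOT 1 = 0
g3 = r NOR g2 = 1 NOR 0 = 0
g4 = g2 AND g3 = 0 AND 0 = 0
g5 = g4 NOR g1 = 0 NOR 1 = 0
g6 = s OR g5 = 0 OR 0 = 0
So g6 = 0 as required.

p=0, q=0, r=1, s=0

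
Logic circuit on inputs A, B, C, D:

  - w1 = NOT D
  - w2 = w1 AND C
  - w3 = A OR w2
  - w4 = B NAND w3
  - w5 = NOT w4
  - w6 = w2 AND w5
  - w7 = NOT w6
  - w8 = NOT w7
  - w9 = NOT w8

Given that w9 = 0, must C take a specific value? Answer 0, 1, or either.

1

w9 = NOT w8 must be 0, so w8 = 1.
w8 = NOT w7 must be 1, so w7 = 0.
w7 = NOT w6 must be 0, so w6 = 1.
Every assignment with w9 = 0 has C = 1; there are 2 such assignment(s).
  A=0, B=1, C=1, D=0
  A=1, B=1, C=1, D=0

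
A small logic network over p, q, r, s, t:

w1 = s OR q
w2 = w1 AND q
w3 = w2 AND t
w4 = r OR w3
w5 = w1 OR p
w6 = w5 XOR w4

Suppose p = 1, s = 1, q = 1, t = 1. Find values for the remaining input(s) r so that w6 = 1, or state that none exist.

With p = 1, s = 1, q = 1, t = 1 fixed, none of the 2 settings of r give w6 = 1.
For example, with r=1:
w1 = s OR q = 1 OR 1 = 1
w2 = w1 AND q = 1 AND 1 = 1
w3 = w2 AND t = 1 AND 1 = 1
w4 = r OR w3 = 1 OR 1 = 1
w5 = w1 OR p = 1 OR 1 = 1
w6 = w5 XOR w4 = 1 XOR 1 = 0
giving w6 = 0 ≠ 1.

no solution exists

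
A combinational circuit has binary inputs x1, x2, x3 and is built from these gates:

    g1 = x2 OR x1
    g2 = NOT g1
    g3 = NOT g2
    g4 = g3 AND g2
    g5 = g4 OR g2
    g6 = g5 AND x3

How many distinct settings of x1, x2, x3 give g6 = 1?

1

g6 = g5 AND x3 must be 1, so both g5 = 1 and x3 = 1.
g5 = g4 OR g2 must be 1, so at least one of g4, g2 is 1.
Satisfying assignments:
  x1=0, x2=0, x3=1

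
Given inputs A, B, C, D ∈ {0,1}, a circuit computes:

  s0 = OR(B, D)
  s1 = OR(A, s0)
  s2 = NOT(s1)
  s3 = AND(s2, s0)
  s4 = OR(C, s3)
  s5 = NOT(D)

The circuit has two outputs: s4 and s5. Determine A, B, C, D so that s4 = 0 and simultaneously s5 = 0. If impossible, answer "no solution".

Check with A=0, B=1, C=0, D=1:
s0 = OR(B, D) = OR(1, 1) = 1
s1 = OR(A, s0) = OR(0, 1) = 1
s2 = NOT(s1) = NOT 1 = 0
s3 = AND(s2, s0) = AND(0, 1) = 0
s4 = OR(C, s3) = OR(0, 0) = 0
s5 = NOT(D) = NOT 1 = 0
So s4 = 0 and s5 = 0.

A=0, B=1, C=0, D=1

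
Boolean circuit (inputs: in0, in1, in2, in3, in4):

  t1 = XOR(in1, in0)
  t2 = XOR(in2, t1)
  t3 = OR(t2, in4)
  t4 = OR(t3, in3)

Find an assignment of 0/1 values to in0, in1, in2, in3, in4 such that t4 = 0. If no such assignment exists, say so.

t4 = OR(t3, in3) must be 0, so both t3 = 0 and in3 = 0.
t3 = OR(t2, in4) must be 0, so both t2 = 0 and in4 = 0.
t2 = XOR(in2, t1) must be 0, so in2 and t1 are equal.
Check with in0=1 in1=1 in2=0 in3=0 in4=0:
t1 = XOR(in1, in0) = XOR(1, 1) = 0
t2 = XOR(in2, t1) = XOR(0, 0) = 0
t3 = OR(t2, in4) = OR(0, 0) = 0
t4 = OR(t3, in3) = OR(0, 0) = 0
So t4 = 0 as required.

in0=1 in1=1 in2=0 in3=0 in4=0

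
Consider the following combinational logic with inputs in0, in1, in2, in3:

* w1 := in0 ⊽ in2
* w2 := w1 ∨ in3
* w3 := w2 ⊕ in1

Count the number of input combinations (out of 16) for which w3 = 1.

w3 = w2 ⊕ in1 must be 1, so w2 and in1 differ.
Enumerating the 16 input combinations, 8 give w3 = 1 and 8 give w3 = 0.

8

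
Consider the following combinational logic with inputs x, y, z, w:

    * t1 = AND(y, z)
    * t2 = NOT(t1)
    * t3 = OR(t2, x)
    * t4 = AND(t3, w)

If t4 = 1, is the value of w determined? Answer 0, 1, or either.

t4 = AND(t3, w) must be 1, so both t3 = 1 and w = 1.
t3 = OR(t2, x) must be 1, so at least one of t2, x is 1.
Every assignment with t4 = 1 has w = 1; there are 7 such assignment(s).

1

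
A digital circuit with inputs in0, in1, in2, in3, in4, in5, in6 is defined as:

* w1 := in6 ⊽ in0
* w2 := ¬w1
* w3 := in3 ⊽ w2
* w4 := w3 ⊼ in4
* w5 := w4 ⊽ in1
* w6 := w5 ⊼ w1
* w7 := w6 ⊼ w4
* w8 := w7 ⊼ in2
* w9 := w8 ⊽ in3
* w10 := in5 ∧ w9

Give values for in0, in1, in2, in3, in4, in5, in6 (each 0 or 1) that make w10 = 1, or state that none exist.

Check with in0=0 in1=0 in2=1 in3=0 in4=1 in5=1 in6=0:
w1 = in6 ⊽ in0 = 0 ⊽ 0 = 1
w2 = ¬w1 = ¬1 = 0
w3 = in3 ⊽ w2 = 0 ⊽ 0 = 1
w4 = w3 ⊼ in4 = 1 ⊼ 1 = 0
w5 = w4 ⊽ in1 = 0 ⊽ 0 = 1
w6 = w5 ⊼ w1 = 1 ⊼ 1 = 0
w7 = w6 ⊼ w4 = 0 ⊼ 0 = 1
w8 = w7 ⊼ in2 = 1 ⊼ 1 = 0
w9 = w8 ⊽ in3 = 0 ⊽ 0 = 1
w10 = in5 ∧ w9 = 1 ∧ 1 = 1
So w10 = 1 as required.

in0=0 in1=0 in2=1 in3=0 in4=1 in5=1 in6=0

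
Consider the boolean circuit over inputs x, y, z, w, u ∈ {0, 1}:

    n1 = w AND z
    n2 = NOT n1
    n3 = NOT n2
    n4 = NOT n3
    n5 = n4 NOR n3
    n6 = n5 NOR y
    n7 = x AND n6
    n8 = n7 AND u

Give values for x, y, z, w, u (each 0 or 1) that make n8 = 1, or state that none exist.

n8 = n7 AND u must be 1, so both n7 = 1 and u = 1.
n7 = x AND n6 must be 1, so both x = 1 and n6 = 1.
Check with x=1, y=0, z=0, w=0, u=1:
n1 = w AND z = 0 AND 0 = 0
n2 = NOT n1 = NOT 0 = 1
n3 = NOT n2 = NOT 1 = 0
n4 = NOT n3 = NOT 0 = 1
n5 = n4 NOR n3 = 1 NOR 0 = 0
n6 = n5 NOR y = 0 NOR 0 = 1
n7 = x AND n6 = 1 AND 1 = 1
n8 = n7 AND u = 1 AND 1 = 1
So n8 = 1 as required.

x=1, y=0, z=0, w=0, u=1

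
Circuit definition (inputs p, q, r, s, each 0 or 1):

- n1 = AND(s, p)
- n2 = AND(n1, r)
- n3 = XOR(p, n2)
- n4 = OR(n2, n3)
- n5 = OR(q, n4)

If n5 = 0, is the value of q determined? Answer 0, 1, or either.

0

n5 = OR(q, n4) must be 0, so both q = 0 and n4 = 0.
n4 = OR(n2, n3) must be 0, so both n2 = 0 and n3 = 0.
Every assignment with n5 = 0 has q = 0; there are 4 such assignment(s).
  p=0, q=0, r=0, s=0
  p=0, q=0, r=0, s=1
  p=0, q=0, r=1, s=0
  p=0, q=0, r=1, s=1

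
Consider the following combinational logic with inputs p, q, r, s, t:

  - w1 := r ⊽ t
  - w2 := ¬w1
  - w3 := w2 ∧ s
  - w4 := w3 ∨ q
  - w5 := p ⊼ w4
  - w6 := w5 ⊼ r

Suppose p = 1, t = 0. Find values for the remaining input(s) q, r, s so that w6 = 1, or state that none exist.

w6 = w5 ⊼ r must be 1, so at least one of w5, r is 0.
Check with p = 1, t = 0 and q=0, r=0, s=0:
w1 = r ⊽ t = 0 ⊽ 0 = 1
w2 = ¬w1 = ¬1 = 0
w3 = w2 ∧ s = 0 ∧ 0 = 0
w4 = w3 ∨ q = 0 ∨ 0 = 0
w5 = p ⊼ w4 = 1 ⊼ 0 = 1
w6 = w5 ⊼ r = 1 ⊼ 0 = 1
So w6 = 1.

q=0, r=0, s=0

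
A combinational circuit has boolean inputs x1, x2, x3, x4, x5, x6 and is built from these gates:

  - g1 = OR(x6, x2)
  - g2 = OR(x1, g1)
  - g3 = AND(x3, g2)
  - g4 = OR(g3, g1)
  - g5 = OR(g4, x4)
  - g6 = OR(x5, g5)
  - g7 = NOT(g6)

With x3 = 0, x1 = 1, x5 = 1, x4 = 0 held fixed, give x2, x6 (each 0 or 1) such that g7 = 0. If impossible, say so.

x2=0, x6=1

Check with x3 = 0, x1 = 1, x5 = 1, x4 = 0 and x2=0, x6=1:
g1 = OR(x6, x2) = OR(1, 0) = 1
g2 = OR(x1, g1) = OR(1, 1) = 1
g3 = AND(x3, g2) = AND(0, 1) = 0
g4 = OR(g3, g1) = OR(0, 1) = 1
g5 = OR(g4, x4) = OR(1, 0) = 1
g6 = OR(x5, g5) = OR(1, 1) = 1
g7 = NOT(g6) = NOT 1 = 0
So g7 = 0.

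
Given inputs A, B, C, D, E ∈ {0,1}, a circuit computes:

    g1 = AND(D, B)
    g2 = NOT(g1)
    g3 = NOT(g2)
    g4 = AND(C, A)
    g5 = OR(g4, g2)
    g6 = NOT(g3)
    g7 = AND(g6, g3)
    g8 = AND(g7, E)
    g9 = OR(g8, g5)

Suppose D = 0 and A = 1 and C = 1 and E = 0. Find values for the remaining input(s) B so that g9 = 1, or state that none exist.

B=0

g9 = OR(g8, g5) must be 1, so at least one of g8, g5 is 1.
Check with D = 0 and A = 1 and C = 1 and E = 0 and B=0:
g1 = AND(D, B) = AND(0, 0) = 0
g2 = NOT(g1) = NOT 0 = 1
g3 = NOT(g2) = NOT 1 = 0
g4 = AND(C, A) = AND(1, 1) = 1
g5 = OR(g4, g2) = OR(1, 1) = 1
g6 = NOT(g3) = NOT 0 = 1
g7 = AND(g6, g3) = AND(1, 0) = 0
g8 = AND(g7, E) = AND(0, 0) = 0
g9 = OR(g8, g5) = OR(0, 1) = 1
So g9 = 1.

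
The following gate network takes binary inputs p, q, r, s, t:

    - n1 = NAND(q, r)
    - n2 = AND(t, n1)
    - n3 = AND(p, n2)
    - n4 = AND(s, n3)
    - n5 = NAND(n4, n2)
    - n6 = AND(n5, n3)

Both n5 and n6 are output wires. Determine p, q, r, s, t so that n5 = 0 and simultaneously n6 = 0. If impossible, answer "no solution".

p=1 q=0 r=1 s=1 t=1

Check with p=1 q=0 r=1 s=1 t=1:
n1 = NAND(q, r) = NAND(0, 1) = 1
n2 = AND(t, n1) = AND(1, 1) = 1
n3 = AND(p, n2) = AND(1, 1) = 1
n4 = AND(s, n3) = AND(1, 1) = 1
n5 = NAND(n4, n2) = NAND(1, 1) = 0
n6 = AND(n5, n3) = AND(0, 1) = 0
So n5 = 0 and n6 = 0.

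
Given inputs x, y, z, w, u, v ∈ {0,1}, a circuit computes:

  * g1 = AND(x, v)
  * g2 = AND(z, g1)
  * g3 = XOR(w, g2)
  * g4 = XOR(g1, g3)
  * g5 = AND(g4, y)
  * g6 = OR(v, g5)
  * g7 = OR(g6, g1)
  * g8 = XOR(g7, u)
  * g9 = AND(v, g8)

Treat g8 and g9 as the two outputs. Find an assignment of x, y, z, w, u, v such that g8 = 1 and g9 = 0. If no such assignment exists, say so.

x=1, y=1, z=1, w=0, u=1, v=0

Check with x=1, y=1, z=1, w=0, u=1, v=0:
g1 = AND(x, v) = AND(1, 0) = 0
g2 = AND(z, g1) = AND(1, 0) = 0
g3 = XOR(w, g2) = XOR(0, 0) = 0
g4 = XOR(g1, g3) = XOR(0, 0) = 0
g5 = AND(g4, y) = AND(0, 1) = 0
g6 = OR(v, g5) = OR(0, 0) = 0
g7 = OR(g6, g1) = OR(0, 0) = 0
g8 = XOR(g7, u) = XOR(0, 1) = 1
g9 = AND(v, g8) = AND(0, 1) = 0
So g8 = 1 and g9 = 0.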